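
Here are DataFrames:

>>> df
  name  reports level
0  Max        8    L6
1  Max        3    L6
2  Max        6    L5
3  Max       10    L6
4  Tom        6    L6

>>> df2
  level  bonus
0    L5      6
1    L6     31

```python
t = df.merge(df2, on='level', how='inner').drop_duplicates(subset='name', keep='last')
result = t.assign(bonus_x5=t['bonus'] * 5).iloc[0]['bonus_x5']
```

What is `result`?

155

merge on 'level' (how='inner') → 5 rows:
  name  reports level  bonus
0  Max        8    L6     31
1  Max        3    L6     31
2  Max        6    L5      6
3  Max       10    L6     31
4  Tom        6    L6     31
drop duplicate name (keep=last):
  name  reports level  bonus
3  Max       10    L6     31
4  Tom        6    L6     31
add column bonus_x5 = t['bonus'] * 5:
  name  reports level  bonus  bonus_x5
3  Max       10    L6     31       155
4  Tom        6    L6     31       155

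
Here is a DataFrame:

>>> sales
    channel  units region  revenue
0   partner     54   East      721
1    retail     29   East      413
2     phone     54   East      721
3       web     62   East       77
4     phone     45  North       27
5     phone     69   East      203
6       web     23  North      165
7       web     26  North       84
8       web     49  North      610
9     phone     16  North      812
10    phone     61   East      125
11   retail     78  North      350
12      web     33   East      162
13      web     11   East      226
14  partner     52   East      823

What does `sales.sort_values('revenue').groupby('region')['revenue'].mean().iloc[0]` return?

sort by revenue:
    channel  units region  revenue
4     phone     45  North       27
3       web     62   East       77
7       web     26  North       84
10    phone     61   East      125
12      web     33   East      162
6       web     23  North      165
5     phone     69   East      203
13      web     11   East      226
11   retail     78  North      350
1    retail     29   East      413
8       web     49  North      610
0   partner     54   East      721
2     phone     54   East      721
9     phone     16  North      812
14  partner     52   East      823
group by region, mean of revenue:
region
East     385.666667
North    341.333333
Name: revenue, dtype: float64
Finally, value at position 0 = 385.666666667.

385.666666667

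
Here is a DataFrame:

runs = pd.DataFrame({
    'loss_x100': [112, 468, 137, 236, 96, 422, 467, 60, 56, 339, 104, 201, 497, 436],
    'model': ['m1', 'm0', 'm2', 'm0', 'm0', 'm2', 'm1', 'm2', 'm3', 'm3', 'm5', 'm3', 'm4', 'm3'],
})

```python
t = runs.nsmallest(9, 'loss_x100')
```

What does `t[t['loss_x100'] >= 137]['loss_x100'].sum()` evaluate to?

913

take 9 rows with smallest loss_x100:
    loss_x100 model
8          56    m3
7          60    m2
4          96    m0
10        104    m5
0         112    m1
2         137    m2
11        201    m3
3         236    m0
9         339    m3
filter rows where loss_x100 >= 137:
    loss_x100 model
2         137    m2
11        201    m3
3         236    m0
9         339    m3
Hence 913.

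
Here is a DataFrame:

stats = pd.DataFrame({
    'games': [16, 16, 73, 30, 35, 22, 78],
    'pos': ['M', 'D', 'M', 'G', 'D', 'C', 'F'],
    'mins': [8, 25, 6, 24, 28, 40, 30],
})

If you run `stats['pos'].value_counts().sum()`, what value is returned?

7

value_counts of pos:
pos
M    2
D    2
G    1
C    1
F    1
Name: count, dtype: int64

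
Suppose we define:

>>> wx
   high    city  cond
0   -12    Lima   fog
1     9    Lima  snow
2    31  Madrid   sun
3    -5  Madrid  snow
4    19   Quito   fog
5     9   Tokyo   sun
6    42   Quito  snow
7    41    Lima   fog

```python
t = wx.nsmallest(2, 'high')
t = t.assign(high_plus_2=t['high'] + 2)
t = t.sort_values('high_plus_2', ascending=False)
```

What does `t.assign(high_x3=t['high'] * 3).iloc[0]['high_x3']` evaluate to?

-15

take 2 rows with smallest high:
   high    city  cond
0   -12    Lima   fog
3    -5  Madrid  snow
add column high_plus_2 = t['high'] + 2:
   high    city  cond  high_plus_2
0   -12    Lima   fog          -10
3    -5  Madrid  snow           -3
sort by high_plus_2 descending:
   high    city  cond  high_plus_2
3    -5  Madrid  snow           -3
0   -12    Lima   fog          -10
add column high_x3 = t['high'] * 3:
   high    city  cond  high_plus_2  high_x3
3    -5  Madrid  snow           -3      -15
0   -12    Lima   fog          -10      -36
Taking the value at position 0, column 'high_x3' gives -15.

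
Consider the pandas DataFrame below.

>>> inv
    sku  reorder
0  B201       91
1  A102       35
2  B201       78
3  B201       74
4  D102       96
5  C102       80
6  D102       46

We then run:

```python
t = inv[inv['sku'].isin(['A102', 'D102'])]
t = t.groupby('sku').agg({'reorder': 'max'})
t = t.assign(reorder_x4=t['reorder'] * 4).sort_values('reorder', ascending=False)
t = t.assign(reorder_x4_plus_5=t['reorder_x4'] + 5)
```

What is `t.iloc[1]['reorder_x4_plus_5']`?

filter rows where sku in ['A102', 'D102']:
    sku  reorder
1  A102       35
4  D102       96
6  D102       46
group by sku, max of reorder:
      reorder
sku          
A102       35
D102       96
add column reorder_x4 = t['reorder'] * 4:
      reorder  reorder_x4
sku                      
A102       35         140
D102       96         384
sort by reorder descending:
      reorder  reorder_x4
sku                      
D102       96         384
A102       35         140
add column reorder_x4_plus_5 = t['reorder_x4'] + 5:
      reorder  reorder_x4  reorder_x4_plus_5
sku                                         
D102       96         384                389
A102       35         140                145

145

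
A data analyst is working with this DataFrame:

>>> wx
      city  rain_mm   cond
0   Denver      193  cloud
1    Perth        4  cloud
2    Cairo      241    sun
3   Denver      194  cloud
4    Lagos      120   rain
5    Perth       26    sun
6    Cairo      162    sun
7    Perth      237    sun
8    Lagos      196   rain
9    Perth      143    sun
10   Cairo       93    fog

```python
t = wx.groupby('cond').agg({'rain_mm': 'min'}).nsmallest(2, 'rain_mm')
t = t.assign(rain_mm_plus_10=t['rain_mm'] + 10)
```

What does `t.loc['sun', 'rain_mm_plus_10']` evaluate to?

36

group by cond, min of rain_mm:
       rain_mm
cond          
cloud        4
fog         93
rain       120
sun         26
take 2 rows with smallest rain_mm:
       rain_mm
cond          
cloud        4
sun         26
add column rain_mm_plus_10 = t['rain_mm'] + 10:
       rain_mm  rain_mm_plus_10
cond                           
cloud        4               14
sun         26               36
Reading off the value at row 'sun', column 'rain_mm_plus_10', we get 36.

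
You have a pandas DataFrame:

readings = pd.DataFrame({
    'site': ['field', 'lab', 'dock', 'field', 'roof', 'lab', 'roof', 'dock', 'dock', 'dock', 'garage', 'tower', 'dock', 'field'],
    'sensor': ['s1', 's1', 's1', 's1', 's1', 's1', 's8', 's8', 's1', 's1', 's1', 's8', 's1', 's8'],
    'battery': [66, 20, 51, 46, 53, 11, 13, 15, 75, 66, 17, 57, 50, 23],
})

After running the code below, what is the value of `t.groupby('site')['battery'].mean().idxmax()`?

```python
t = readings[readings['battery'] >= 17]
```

filter rows where battery >= 17:
      site sensor  battery
0    field     s1       66
1      lab     s1       20
2     dock     s1       51
3    field     s1       46
4     roof     s1       53
8     dock     s1       75
9     dock     s1       66
10  garage     s1       17
11   tower     s8       57
12    dock     s1       50
13   field     s8       23
group by site, mean of battery:
site
dock      60.5
field     45.0
garage    17.0
lab       20.0
roof      53.0
tower     57.0
Name: battery, dtype: float64

dock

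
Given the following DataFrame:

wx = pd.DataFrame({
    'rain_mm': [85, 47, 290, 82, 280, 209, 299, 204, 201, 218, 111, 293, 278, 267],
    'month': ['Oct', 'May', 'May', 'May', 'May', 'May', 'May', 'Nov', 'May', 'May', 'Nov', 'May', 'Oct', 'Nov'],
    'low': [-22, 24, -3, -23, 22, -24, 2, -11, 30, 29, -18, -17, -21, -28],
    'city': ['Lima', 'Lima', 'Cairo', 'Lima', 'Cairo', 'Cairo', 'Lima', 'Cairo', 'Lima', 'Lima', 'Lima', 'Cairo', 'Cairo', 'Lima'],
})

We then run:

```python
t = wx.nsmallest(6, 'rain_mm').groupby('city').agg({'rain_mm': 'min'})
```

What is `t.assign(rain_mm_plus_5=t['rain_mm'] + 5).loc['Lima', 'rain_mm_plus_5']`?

take 6 rows with smallest rain_mm:
    rain_mm month  low   city
1        47   May   24   Lima
3        82   May  -23   Lima
0        85   Oct  -22   Lima
10      111   Nov  -18   Lima
8       201   May   30   Lima
7       204   Nov  -11  Cairo
group by city, min of rain_mm:
       rain_mm
city          
Cairo      204
Lima        47
add column rain_mm_plus_5 = t['rain_mm'] + 5:
       rain_mm  rain_mm_plus_5
city                          
Cairo      204             209
Lima        47              52
Then the value at row 'Lima', column 'rain_mm_plus_5': 52

52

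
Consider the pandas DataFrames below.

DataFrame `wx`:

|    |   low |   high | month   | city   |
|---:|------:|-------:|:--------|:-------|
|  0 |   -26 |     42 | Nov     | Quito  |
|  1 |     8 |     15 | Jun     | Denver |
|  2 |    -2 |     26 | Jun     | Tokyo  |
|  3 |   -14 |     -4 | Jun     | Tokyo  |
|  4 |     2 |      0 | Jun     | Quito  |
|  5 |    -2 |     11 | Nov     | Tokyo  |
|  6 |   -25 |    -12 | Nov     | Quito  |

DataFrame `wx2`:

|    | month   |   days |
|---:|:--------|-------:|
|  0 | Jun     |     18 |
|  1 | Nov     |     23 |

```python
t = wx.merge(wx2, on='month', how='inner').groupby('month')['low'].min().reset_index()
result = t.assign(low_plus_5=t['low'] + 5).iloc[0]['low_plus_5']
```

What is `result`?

-9

merge on 'month' (how='inner') → 7 rows:
   low  high month    city  days
0  -26    42   Nov   Quito    23
1    8    15   Jun  Denver    18
2   -2    26   Jun   Tokyo    18
3  -14    -4   Jun   Tokyo    18
4    2     0   Jun   Quito    18
5   -2    11   Nov   Tokyo    23
6  -25   -12   Nov   Quito    23
group by month, min of low:
month
Jun   -14
Nov   -26
Name: low, dtype: int64
reset_index():
  month  low
0   Jun  -14
1   Nov  -26
add column low_plus_5 = t['low'] + 5:
  month  low  low_plus_5
0   Jun  -14          -9
1   Nov  -26         -21
value at position 0, column 'low_plus_5' → -9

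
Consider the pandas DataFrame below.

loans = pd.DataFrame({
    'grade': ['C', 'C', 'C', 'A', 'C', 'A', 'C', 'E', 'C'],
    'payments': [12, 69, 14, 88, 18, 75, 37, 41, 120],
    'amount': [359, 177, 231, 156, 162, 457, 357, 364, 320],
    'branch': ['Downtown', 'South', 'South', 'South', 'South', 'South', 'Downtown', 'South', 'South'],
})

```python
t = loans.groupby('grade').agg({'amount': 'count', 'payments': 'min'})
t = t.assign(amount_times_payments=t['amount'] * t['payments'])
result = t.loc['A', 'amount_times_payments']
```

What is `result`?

group by grade: count(amount), min(payments):
       amount  payments
grade                  
A           2        75
C           6        12
E           1        41
add column amount_times_payments = t['amount'] * t['payments']:
       amount  payments  amount_times_payments
grade                                         
A           2        75                    150
C           6        12                     72
E           1        41                     41
value at row 'A', column 'amount_times_payments' → 150

150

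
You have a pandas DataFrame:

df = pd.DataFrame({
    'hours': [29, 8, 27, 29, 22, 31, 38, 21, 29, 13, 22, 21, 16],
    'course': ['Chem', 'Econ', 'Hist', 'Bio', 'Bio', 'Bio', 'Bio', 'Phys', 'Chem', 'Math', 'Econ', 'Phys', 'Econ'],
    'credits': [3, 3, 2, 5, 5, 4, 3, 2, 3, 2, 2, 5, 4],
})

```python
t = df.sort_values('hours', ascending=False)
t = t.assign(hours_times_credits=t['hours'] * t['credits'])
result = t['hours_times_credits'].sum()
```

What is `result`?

sort by hours descending:
    hours course  credits
6      38    Bio        3
5      31    Bio        4
0      29   Chem        3
3      29    Bio        5
8      29   Chem        3
2      27   Hist        2
4      22    Bio        5
10     22   Econ        2
7      21   Phys        2
11     21   Phys        5
12     16   Econ        4
9      13   Math        2
1       8   Econ        3
add column hours_times_credits = t['hours'] * t['credits']:
    hours course  credits  hours_times_credits
6      38    Bio        3                  114
5      31    Bio        4                  124
0      29   Chem        3                   87
3      29    Bio        5                  145
8      29   Chem        3                   87
2      27   Hist        2                   54
4      22    Bio        5                  110
10     22   Econ        2                   44
7      21   Phys        2                   42
11     21   Phys        5                  105
12     16   Econ        4                   64
9      13   Math        2                   26
1       8   Econ        3                   24
The sum of column 'hours_times_credits' is 1026.

1026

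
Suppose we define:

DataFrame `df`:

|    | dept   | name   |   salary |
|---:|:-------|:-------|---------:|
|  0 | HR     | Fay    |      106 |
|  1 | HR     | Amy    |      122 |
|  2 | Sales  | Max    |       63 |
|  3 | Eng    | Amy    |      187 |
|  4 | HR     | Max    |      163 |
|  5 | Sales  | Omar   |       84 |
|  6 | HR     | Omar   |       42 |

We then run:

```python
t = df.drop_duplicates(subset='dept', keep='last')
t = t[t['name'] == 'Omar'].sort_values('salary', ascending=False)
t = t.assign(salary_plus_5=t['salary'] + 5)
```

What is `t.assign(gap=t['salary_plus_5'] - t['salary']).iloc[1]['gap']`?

5

drop duplicate dept (keep=last):
    dept  name  salary
3    Eng   Amy     187
5  Sales  Omar      84
6     HR  Omar      42
filter rows where name == 'Omar':
    dept  name  salary
5  Sales  Omar      84
6     HR  Omar      42
sort by salary descending:
    dept  name  salary
5  Sales  Omar      84
6     HR  Omar      42
add column salary_plus_5 = t['salary'] + 5:
    dept  name  salary  salary_plus_5
5  Sales  Omar      84             89
6     HR  Omar      42             47
add column gap = t['salary_plus_5'] - t['salary']:
    dept  name  salary  salary_plus_5  gap
5  Sales  Omar      84             89    5
6     HR  Omar      42             47    5
Reading off the value at position 1, column 'gap', we get 5.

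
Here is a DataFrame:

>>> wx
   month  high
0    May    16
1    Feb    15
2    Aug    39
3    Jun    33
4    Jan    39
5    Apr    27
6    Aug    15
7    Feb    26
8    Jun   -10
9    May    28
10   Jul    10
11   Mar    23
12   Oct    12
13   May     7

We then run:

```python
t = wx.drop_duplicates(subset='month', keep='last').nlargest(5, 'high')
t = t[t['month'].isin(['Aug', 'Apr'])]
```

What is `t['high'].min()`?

drop duplicate month (keep=last):
   month  high
4    Jan    39
5    Apr    27
6    Aug    15
7    Feb    26
8    Jun   -10
10   Jul    10
11   Mar    23
12   Oct    12
13   May     7
take 5 rows with largest high:
   month  high
4    Jan    39
5    Apr    27
7    Feb    26
11   Mar    23
6    Aug    15
filter rows where month in ['Aug', 'Apr']:
  month  high
5   Apr    27
6   Aug    15
Then the min of column 'high': 15

15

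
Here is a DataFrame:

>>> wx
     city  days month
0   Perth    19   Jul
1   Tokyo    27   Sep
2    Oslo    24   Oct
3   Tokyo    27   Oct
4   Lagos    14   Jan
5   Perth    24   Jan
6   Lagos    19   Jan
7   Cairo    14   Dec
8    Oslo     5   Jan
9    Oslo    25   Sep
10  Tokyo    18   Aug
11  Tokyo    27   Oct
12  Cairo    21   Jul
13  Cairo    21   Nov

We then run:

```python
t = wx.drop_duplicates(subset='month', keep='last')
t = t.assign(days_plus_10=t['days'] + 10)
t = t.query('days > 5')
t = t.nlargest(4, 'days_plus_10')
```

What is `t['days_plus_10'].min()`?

31

drop duplicate month (keep=last):
     city  days month
7   Cairo    14   Dec
8    Oslo     5   Jan
9    Oslo    25   Sep
10  Tokyo    18   Aug
11  Tokyo    27   Oct
12  Cairo    21   Jul
13  Cairo    21   Nov
add column days_plus_10 = t['days'] + 10:
     city  days month  days_plus_10
7   Cairo    14   Dec            24
8    Oslo     5   Jan            15
9    Oslo    25   Sep            35
10  Tokyo    18   Aug            28
11  Tokyo    27   Oct            37
12  Cairo    21   Jul            31
13  Cairo    21   Nov            31
filter rows where days > 5:
     city  days month  days_plus_10
7   Cairo    14   Dec            24
9    Oslo    25   Sep            35
10  Tokyo    18   Aug            28
11  Tokyo    27   Oct            37
12  Cairo    21   Jul            31
13  Cairo    21   Nov            31
take 4 rows with largest days_plus_10:
     city  days month  days_plus_10
11  Tokyo    27   Oct            37
9    Oslo    25   Sep            35
12  Cairo    21   Jul            31
13  Cairo    21   Nov            31
Finally, min of column 'days_plus_10' = 31.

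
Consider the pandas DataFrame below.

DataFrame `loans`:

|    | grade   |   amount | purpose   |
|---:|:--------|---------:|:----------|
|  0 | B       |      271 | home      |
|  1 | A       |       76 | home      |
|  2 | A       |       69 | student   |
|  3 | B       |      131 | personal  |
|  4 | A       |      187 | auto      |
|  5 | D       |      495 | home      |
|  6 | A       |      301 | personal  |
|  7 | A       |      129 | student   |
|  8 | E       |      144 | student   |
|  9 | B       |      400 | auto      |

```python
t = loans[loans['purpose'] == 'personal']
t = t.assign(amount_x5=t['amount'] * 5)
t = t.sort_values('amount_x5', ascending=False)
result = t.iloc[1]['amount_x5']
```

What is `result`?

filter rows where purpose == 'personal':
  grade  amount   purpose
3     B     131  personal
6     A     301  personal
add column amount_x5 = t['amount'] * 5:
  grade  amount   purpose  amount_x5
3     B     131  personal        655
6     A     301  personal       1505
sort by amount_x5 descending:
  grade  amount   purpose  amount_x5
6     A     301  personal       1505
3     B     131  personal        655

655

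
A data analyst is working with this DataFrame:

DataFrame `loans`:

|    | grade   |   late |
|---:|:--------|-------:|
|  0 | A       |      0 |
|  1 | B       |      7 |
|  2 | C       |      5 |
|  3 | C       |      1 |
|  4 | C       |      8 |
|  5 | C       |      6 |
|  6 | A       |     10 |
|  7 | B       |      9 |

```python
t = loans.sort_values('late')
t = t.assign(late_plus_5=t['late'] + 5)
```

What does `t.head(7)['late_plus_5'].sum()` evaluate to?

71

sort by late:
  grade  late
0     A     0
3     C     1
2     C     5
5     C     6
1     B     7
4     C     8
7     B     9
6     A    10
add column late_plus_5 = t['late'] + 5:
  grade  late  late_plus_5
0     A     0            5
3     C     1            6
2     C     5           10
5     C     6           11
1     B     7           12
4     C     8           13
7     B     9           14
6     A    10           15
take first 7 rows:
  grade  late  late_plus_5
0     A     0            5
3     C     1            6
2     C     5           10
5     C     6           11
1     B     7           12
4     C     8           13
7     B     9           14
Taking the sum of column 'late_plus_5' gives 71.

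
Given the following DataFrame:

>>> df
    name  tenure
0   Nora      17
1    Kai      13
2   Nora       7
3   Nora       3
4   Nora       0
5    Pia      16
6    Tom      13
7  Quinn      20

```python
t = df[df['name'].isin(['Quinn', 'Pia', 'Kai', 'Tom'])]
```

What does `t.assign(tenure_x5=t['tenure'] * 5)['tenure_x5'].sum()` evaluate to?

filter rows where name in ['Quinn', 'Pia', 'Kai', 'Tom']:
    name  tenure
1    Kai      13
5    Pia      16
6    Tom      13
7  Quinn      20
add column tenure_x5 = t['tenure'] * 5:
    name  tenure  tenure_x5
1    Kai      13         65
5    Pia      16         80
6    Tom      13         65
7  Quinn      20        100

310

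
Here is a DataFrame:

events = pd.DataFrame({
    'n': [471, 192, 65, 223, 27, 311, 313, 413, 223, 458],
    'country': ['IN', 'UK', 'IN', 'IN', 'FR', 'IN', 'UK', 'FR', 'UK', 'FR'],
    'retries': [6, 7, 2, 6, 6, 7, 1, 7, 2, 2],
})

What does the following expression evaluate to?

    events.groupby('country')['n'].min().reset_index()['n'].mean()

group by country, min of n:
country
FR     27
IN     65
UK    192
Name: n, dtype: int64
reset_index():
  country    n
0      FR   27
1      IN   65
2      UK  192
Finally, mean of column 'n' = 94.6666666667.

94.6666666667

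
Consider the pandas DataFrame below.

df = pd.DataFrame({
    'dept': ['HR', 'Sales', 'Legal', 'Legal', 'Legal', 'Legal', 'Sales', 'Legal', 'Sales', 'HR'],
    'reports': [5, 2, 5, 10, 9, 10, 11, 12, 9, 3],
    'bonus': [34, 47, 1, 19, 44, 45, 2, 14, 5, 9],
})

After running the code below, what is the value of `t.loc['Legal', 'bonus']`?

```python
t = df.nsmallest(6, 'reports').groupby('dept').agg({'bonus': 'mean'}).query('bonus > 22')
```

take 6 rows with smallest reports:
    dept  reports  bonus
1  Sales        2     47
9     HR        3      9
0     HR        5     34
2  Legal        5      1
4  Legal        9     44
8  Sales        9      5
group by dept, mean of bonus:
       bonus
dept        
HR      21.5
Legal   22.5
Sales   26.0
filter rows where bonus > 22:
       bonus
dept        
Legal   22.5
Sales   26.0
Reading off the value at row 'Legal', column 'bonus', we get 22.5.

22.5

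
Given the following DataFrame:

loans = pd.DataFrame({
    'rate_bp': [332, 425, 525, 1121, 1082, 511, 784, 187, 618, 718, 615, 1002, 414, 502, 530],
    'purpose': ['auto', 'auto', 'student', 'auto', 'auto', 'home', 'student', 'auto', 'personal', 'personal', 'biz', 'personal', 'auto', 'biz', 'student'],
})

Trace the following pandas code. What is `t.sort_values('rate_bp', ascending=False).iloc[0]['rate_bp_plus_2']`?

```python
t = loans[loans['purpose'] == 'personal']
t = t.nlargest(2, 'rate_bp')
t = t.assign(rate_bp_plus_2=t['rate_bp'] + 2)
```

filter rows where purpose == 'personal':
    rate_bp   purpose
8       618  personal
9       718  personal
11     1002  personal
take 2 rows with largest rate_bp:
    rate_bp   purpose
11     1002  personal
9       718  personal
add column rate_bp_plus_2 = t['rate_bp'] + 2:
    rate_bp   purpose  rate_bp_plus_2
11     1002  personal            1004
9       718  personal             720
sort by rate_bp descending:
    rate_bp   purpose  rate_bp_plus_2
11     1002  personal            1004
9       718  personal             720
Taking the value at position 0, column 'rate_bp_plus_2' gives 1004.

1004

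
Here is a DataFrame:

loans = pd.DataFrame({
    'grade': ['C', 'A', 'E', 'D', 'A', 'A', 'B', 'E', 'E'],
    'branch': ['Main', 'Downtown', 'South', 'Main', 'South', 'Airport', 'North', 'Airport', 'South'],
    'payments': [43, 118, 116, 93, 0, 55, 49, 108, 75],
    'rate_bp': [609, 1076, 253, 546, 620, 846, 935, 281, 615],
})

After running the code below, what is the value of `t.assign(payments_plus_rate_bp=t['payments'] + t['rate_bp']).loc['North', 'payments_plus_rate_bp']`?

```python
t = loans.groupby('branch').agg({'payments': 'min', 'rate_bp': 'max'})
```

group by branch: min(payments), max(rate_bp):
          payments  rate_bp
branch                     
Airport         55      846
Downtown       118     1076
Main            43      609
North           49      935
South            0      620
add column payments_plus_rate_bp = t['payments'] + t['rate_bp']:
          payments  rate_bp  payments_plus_rate_bp
branch                                            
Airport         55      846                    901
Downtown       118     1076                   1194
Main            43      609                    652
North           49      935                    984
South            0      620                    620
Hence 984.

984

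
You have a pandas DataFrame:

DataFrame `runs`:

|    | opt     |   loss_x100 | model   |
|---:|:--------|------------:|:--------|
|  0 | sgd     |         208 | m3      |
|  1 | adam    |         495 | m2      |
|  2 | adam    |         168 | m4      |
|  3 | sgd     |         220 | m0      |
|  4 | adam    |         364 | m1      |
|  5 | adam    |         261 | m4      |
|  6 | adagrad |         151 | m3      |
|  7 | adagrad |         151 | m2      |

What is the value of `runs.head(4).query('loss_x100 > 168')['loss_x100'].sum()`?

take first 4 rows:
    opt  loss_x100 model
0   sgd        208    m3
1  adam        495    m2
2  adam        168    m4
3   sgd        220    m0
filter rows where loss_x100 > 168:
    opt  loss_x100 model
0   sgd        208    m3
1  adam        495    m2
3   sgd        220    m0

923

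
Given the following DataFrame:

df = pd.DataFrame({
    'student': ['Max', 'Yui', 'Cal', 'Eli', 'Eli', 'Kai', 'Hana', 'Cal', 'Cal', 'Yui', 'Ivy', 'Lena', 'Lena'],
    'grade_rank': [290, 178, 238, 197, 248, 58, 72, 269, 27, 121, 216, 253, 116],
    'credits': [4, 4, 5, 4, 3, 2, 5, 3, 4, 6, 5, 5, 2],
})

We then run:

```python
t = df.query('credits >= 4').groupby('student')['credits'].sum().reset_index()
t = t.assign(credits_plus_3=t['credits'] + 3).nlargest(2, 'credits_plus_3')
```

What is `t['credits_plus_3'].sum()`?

filter rows where credits >= 4:
   student  grade_rank  credits
0      Max         290        4
1      Yui         178        4
2      Cal         238        5
3      Eli         197        4
6     Hana          72        5
8      Cal          27        4
9      Yui         121        6
10     Ivy         216        5
11    Lena         253        5
group by student, sum of credits:
student
Cal      9
Eli      4
Hana     5
Ivy      5
Lena     5
Max      4
Yui     10
Name: credits, dtype: int64
reset_index():
  student  credits
0     Cal        9
1     Eli        4
2    Hana        5
3     Ivy        5
4    Lena        5
5     Max        4
6     Yui       10
add column credits_plus_3 = t['credits'] + 3:
  student  credits  credits_plus_3
0     Cal        9              12
1     Eli        4               7
2    Hana        5               8
3     Ivy        5               8
4    Lena        5               8
5     Max        4               7
6     Yui       10              13
take 2 rows with largest credits_plus_3:
  student  credits  credits_plus_3
6     Yui       10              13
0     Cal        9              12
Taking the sum of column 'credits_plus_3' gives 25.

25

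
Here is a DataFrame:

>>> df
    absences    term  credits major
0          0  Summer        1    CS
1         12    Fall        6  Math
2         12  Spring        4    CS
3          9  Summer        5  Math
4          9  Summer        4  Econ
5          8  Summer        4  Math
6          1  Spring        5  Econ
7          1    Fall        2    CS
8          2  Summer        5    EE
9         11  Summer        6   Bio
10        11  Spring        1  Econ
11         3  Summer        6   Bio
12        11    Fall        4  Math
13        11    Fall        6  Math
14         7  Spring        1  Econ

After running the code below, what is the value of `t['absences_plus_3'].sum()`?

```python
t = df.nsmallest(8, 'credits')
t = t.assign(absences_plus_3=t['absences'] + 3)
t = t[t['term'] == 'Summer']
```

take 8 rows with smallest credits:
    absences    term  credits major
0          0  Summer        1    CS
10        11  Spring        1  Econ
14         7  Spring        1  Econ
7          1    Fall        2    CS
2         12  Spring        4    CS
4          9  Summer        4  Econ
5          8  Summer        4  Math
12        11    Fall        4  Math
add column absences_plus_3 = t['absences'] + 3:
    absences    term  credits major  absences_plus_3
0          0  Summer        1    CS                3
10        11  Spring        1  Econ               14
14         7  Spring        1  Econ               10
7          1    Fall        2    CS                4
2         12  Spring        4    CS               15
4          9  Summer        4  Econ               12
5          8  Summer        4  Math               11
12        11    Fall        4  Math               14
filter rows where term == 'Summer':
   absences    term  credits major  absences_plus_3
0         0  Summer        1    CS                3
4         9  Summer        4  Econ               12
5         8  Summer        4  Math               11
Hence 26.

26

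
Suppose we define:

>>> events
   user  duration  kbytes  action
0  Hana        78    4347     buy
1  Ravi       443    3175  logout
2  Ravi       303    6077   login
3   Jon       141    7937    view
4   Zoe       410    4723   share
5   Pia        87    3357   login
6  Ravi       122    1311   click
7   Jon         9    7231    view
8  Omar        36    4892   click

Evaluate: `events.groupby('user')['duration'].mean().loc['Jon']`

group by user, mean of duration:
user
Hana     78.000000
Jon      75.000000
Omar     36.000000
Pia      87.000000
Ravi    289.333333
Zoe     410.000000
Name: duration, dtype: float64
Reading off the value at index 'Jon', we get 75.0.

75.0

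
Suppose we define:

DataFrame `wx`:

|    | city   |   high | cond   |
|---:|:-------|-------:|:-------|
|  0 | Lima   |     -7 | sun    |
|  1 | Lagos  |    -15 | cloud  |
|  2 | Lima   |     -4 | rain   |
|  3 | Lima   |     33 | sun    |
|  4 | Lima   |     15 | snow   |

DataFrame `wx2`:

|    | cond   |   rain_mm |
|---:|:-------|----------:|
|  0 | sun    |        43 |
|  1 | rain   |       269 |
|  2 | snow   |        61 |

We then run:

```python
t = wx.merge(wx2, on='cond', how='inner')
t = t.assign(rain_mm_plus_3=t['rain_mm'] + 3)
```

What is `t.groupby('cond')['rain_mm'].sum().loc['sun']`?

86

merge on 'cond' (how='inner') → 4 rows:
   city  high  cond  rain_mm
0  Lima    -7   sun       43
1  Lima    -4  rain      269
2  Lima    33   sun       43
3  Lima    15  snow       61
add column rain_mm_plus_3 = t['rain_mm'] + 3:
   city  high  cond  rain_mm  rain_mm_plus_3
0  Lima    -7   sun       43              46
1  Lima    -4  rain      269             272
2  Lima    33   sun       43              46
3  Lima    15  snow       61              64
group by cond, sum of rain_mm:
cond
rain    269
snow     61
sun      86
Name: rain_mm, dtype: int64
Hence 86.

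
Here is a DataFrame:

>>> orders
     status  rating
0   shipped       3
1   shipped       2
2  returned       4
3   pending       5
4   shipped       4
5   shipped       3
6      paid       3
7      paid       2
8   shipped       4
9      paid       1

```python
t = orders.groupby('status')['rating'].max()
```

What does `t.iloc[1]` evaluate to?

5

group by status, max of rating:
status
paid        3
pending     5
returned    4
shipped     4
Name: rating, dtype: int64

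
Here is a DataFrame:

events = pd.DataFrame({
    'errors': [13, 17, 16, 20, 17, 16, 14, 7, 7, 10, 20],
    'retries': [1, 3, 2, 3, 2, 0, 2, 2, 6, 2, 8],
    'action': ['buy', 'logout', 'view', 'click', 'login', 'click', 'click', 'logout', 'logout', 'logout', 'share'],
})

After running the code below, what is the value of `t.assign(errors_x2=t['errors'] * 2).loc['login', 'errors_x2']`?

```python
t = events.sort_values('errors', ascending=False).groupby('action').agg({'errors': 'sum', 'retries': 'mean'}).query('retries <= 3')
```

34

sort by errors descending:
    errors  retries  action
3       20        3   click
10      20        8   share
1       17        3  logout
4       17        2   login
2       16        2    view
5       16        0   click
6       14        2   click
0       13        1     buy
9       10        2  logout
7        7        2  logout
8        7        6  logout
group by action: sum(errors), mean(retries):
        errors   retries
action                  
buy         13  1.000000
click       50  1.666667
login       17  2.000000
logout      41  3.250000
share       20  8.000000
view        16  2.000000
filter rows where retries <= 3:
        errors   retries
action                  
buy         13  1.000000
click       50  1.666667
login       17  2.000000
view        16  2.000000
add column errors_x2 = t['errors'] * 2:
        errors   retries  errors_x2
action                             
buy         13  1.000000         26
click       50  1.666667        100
login       17  2.000000         34
view        16  2.000000         32
Reading off the value at row 'login', column 'errors_x2', we get 34.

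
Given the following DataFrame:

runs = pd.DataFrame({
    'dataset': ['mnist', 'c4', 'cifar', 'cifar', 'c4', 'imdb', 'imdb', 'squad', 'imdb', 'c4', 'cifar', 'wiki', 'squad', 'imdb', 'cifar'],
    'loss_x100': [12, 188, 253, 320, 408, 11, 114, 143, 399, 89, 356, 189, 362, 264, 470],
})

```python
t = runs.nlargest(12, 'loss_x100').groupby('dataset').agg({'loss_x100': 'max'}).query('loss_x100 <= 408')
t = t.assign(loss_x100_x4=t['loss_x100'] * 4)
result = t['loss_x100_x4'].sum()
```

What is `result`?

5432

take 12 rows with largest loss_x100:
   dataset  loss_x100
14   cifar        470
4       c4        408
8     imdb        399
12   squad        362
10   cifar        356
3    cifar        320
13    imdb        264
2    cifar        253
11    wiki        189
1       c4        188
7    squad        143
6     imdb        114
group by dataset, max of loss_x100:
         loss_x100
dataset           
c4             408
cifar          470
imdb           399
squad          362
wiki           189
filter rows where loss_x100 <= 408:
         loss_x100
dataset           
c4             408
imdb           399
squad          362
wiki           189
add column loss_x100_x4 = t['loss_x100'] * 4:
         loss_x100  loss_x100_x4
dataset                         
c4             408          1632
imdb           399          1596
squad          362          1448
wiki           189           756
Then the sum of column 'loss_x100_x4': 5432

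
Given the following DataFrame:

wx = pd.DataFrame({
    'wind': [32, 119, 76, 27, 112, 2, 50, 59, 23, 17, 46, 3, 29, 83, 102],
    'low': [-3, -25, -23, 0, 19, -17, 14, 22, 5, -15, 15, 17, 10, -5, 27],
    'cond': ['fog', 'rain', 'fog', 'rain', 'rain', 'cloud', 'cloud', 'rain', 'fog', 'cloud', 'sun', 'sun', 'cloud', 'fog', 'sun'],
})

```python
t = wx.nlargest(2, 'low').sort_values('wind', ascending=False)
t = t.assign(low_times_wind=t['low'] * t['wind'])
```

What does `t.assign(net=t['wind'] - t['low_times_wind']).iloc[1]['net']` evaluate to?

take 2 rows with largest low:
    wind  low  cond
14   102   27   sun
7     59   22  rain
sort by wind descending:
    wind  low  cond
14   102   27   sun
7     59   22  rain
add column low_times_wind = t['low'] * t['wind']:
    wind  low  cond  low_times_wind
14   102   27   sun            2754
7     59   22  rain            1298
add column net = t['wind'] - t['low_times_wind']:
    wind  low  cond  low_times_wind   net
14   102   27   sun            2754 -2652
7     59   22  rain            1298 -1239
The value at position 1, column 'net' is -1239.

-1239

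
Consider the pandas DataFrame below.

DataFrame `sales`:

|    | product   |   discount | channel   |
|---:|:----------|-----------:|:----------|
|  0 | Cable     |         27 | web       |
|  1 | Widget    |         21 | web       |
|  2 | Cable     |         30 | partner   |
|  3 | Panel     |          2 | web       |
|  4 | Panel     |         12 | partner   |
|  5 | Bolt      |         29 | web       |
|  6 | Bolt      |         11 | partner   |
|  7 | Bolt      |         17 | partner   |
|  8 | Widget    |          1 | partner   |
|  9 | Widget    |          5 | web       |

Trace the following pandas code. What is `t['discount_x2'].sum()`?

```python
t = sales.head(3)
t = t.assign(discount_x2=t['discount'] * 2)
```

156

take first 3 rows:
  product  discount  channel
0   Cable        27      web
1  Widget        21      web
2   Cable        30  partner
add column discount_x2 = t['discount'] * 2:
  product  discount  channel  discount_x2
0   Cable        27      web           54
1  Widget        21      web           42
2   Cable        30  partner           60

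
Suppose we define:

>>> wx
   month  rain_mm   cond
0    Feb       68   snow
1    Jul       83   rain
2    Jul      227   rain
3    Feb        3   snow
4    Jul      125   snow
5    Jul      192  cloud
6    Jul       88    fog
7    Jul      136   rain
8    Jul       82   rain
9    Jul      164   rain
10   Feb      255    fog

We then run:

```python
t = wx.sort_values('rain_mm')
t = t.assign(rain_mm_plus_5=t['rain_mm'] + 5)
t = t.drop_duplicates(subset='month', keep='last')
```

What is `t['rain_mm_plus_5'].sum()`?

492

sort by rain_mm:
   month  rain_mm   cond
3    Feb        3   snow
0    Feb       68   snow
8    Jul       82   rain
1    Jul       83   rain
6    Jul       88    fog
4    Jul      125   snow
7    Jul      136   rain
9    Jul      164   rain
5    Jul      192  cloud
2    Jul      227   rain
10   Feb      255    fog
add column rain_mm_plus_5 = t['rain_mm'] + 5:
   month  rain_mm   cond  rain_mm_plus_5
3    Feb        3   snow               8
0    Feb       68   snow              73
8    Jul       82   rain              87
1    Jul       83   rain              88
6    Jul       88    fog              93
4    Jul      125   snow             130
7    Jul      136   rain             141
9    Jul      164   rain             169
5    Jul      192  cloud             197
2    Jul      227   rain             232
10   Feb      255    fog             260
drop duplicate month (keep=last):
   month  rain_mm  cond  rain_mm_plus_5
2    Jul      227  rain             232
10   Feb      255   fog             260
sum of column 'rain_mm_plus_5' → 492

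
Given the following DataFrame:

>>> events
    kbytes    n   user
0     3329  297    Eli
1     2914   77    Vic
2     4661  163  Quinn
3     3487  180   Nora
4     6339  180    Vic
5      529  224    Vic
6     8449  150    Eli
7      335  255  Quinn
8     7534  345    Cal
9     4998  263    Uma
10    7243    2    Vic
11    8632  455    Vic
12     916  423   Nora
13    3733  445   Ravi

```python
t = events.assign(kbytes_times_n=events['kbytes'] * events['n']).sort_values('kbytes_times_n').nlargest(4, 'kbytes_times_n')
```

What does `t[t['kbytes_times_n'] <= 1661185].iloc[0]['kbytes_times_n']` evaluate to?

1661185

add column kbytes_times_n = events['kbytes'] * events['n']:
    kbytes    n   user  kbytes_times_n
0     3329  297    Eli          988713
1     2914   77    Vic          224378
2     4661  163  Quinn          759743
3     3487  180   Nora          627660
4     6339  180    Vic         1141020
5      529  224    Vic          118496
6     8449  150    Eli         1267350
7      335  255  Quinn           85425
8     7534  345    Cal         2599230
9     4998  263    Uma         1314474
10    7243    2    Vic           14486
11    8632  455    Vic         3927560
12     916  423   Nora          387468
13    3733  445   Ravi         1661185
sort by kbytes_times_n:
    kbytes    n   user  kbytes_times_n
10    7243    2    Vic           14486
7      335  255  Quinn           85425
5      529  224    Vic          118496
1     2914   77    Vic          224378
12     916  423   Nora          387468
3     3487  180   Nora          627660
2     4661  163  Quinn          759743
0     3329  297    Eli          988713
4     6339  180    Vic         1141020
6     8449  150    Eli         1267350
9     4998  263    Uma         1314474
13    3733  445   Ravi         1661185
8     7534  345    Cal         2599230
11    8632  455    Vic         3927560
take 4 rows with largest kbytes_times_n:
    kbytes    n  user  kbytes_times_n
11    8632  455   Vic         3927560
8     7534  345   Cal         2599230
13    3733  445  Ravi         1661185
9     4998  263   Uma         1314474
filter rows where kbytes_times_n <= 1661185:
    kbytes    n  user  kbytes_times_n
13    3733  445  Ravi         1661185
9     4998  263   Uma         1314474
Finally, value at position 0, column 'kbytes_times_n' = 1661185.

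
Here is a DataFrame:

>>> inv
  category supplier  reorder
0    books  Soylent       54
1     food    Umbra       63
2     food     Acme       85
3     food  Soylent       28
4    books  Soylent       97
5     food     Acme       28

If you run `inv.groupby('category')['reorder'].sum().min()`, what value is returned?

151

group by category, sum of reorder:
category
books    151
food     204
Name: reorder, dtype: int64
min of the resulting series → 151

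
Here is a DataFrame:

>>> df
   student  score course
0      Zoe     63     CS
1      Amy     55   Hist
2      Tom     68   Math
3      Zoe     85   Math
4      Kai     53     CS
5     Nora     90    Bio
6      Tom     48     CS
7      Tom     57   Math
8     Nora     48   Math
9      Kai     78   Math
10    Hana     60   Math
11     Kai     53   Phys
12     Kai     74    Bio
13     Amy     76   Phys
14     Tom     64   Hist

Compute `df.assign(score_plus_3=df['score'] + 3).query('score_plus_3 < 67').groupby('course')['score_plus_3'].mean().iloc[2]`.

add column score_plus_3 = df['score'] + 3:
   student  score course  score_plus_3
0      Zoe     63     CS            66
1      Amy     55   Hist            58
2      Tom     68   Math            71
3      Zoe     85   Math            88
4      Kai     53     CS            56
5     Nora     90    Bio            93
6      Tom     48     CS            51
7      Tom     57   Math            60
8     Nora     48   Math            51
9      Kai     78   Math            81
10    Hana     60   Math            63
11     Kai     53   Phys            56
12     Kai     74    Bio            77
13     Amy     76   Phys            79
14     Tom     64   Hist            67
filter rows where score_plus_3 < 67:
   student  score course  score_plus_3
0      Zoe     63     CS            66
1      Amy     55   Hist            58
4      Kai     53     CS            56
6      Tom     48     CS            51
7      Tom     57   Math            60
8     Nora     48   Math            51
10    Hana     60   Math            63
11     Kai     53   Phys            56
group by course, mean of score_plus_3:
course
CS      57.666667
Hist    58.000000
Math    58.000000
Phys    56.000000
Name: score_plus_3, dtype: float64
Finally, value at position 2 = 58.0.

58.0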